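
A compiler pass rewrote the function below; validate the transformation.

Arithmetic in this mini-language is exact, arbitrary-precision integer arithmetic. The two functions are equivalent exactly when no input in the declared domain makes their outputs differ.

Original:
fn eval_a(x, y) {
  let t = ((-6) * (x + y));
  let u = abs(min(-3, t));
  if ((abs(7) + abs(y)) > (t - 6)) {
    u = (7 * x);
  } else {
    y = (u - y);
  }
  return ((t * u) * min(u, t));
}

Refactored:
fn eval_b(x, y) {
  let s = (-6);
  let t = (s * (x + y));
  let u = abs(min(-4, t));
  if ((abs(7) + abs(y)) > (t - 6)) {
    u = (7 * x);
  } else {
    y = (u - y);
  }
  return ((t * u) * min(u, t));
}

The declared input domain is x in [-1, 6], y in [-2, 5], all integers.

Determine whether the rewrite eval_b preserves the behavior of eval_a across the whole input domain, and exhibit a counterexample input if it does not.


Take x=-1, y=-2.
eval_a: t becomes 18; next u becomes 3; next ((abs(7) + abs(y)) > (t - 6)) evaluates to false; next y becomes 5; next final value 162
eval_b: s becomes -6; next t becomes 18; next u becomes 4; next ((abs(7) + abs(y)) > (t - 6)) evaluates to false; next y becomes 6; next final value 288
162 and 288 differ, so these are not the same function on this domain.
verdict: not equivalent; witness: x=-1, y=-2


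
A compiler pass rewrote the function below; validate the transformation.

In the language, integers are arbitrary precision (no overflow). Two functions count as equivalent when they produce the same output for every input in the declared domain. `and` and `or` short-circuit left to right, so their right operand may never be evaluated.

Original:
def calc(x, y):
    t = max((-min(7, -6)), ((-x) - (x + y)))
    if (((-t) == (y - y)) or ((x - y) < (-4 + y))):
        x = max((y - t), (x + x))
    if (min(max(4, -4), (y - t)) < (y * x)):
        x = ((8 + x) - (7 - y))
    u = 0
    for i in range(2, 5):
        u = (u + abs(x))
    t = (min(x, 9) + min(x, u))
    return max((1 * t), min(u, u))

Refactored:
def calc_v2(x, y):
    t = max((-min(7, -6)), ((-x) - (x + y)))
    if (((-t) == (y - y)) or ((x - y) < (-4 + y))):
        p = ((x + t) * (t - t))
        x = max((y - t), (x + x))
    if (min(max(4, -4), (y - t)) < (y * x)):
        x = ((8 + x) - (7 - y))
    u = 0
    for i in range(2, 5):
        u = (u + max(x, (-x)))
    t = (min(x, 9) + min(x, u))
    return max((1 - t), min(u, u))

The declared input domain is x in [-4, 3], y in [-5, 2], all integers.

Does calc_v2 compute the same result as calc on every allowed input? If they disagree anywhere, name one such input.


There is a counterexample at x=-2, y=1: 0 on one side, 1 on the other.
calc: t becomes 6; next (((-t) == (y - y)) or ((x - y) < (-4 + y))) evaluates to false; next (min(max(4, -4), (y - t)) < (y * x)) evaluates to true; next x becomes 0; next u becomes 0; next at i=2:; next u becomes 0; next at i=3:; next u becomes 0; next at i=4:; next u becomes 0; next t becomes 0; next final value 0
calc_v2: t becomes 6; next (((-t) == (y - y)) or ((x - y) < (-4 + y))) evaluates to false; next (min(max(4, -4), (y - t)) < (y * x)) evaluates to true; next x becomes 0; next u becomes 0; next at i=2:; next u becomes 0; next at i=3:; next u becomes 0; next at i=4:; next u becomes 0; next t becomes 0; next final value 1
verdict: not equivalent; witness: x=-2, y=1


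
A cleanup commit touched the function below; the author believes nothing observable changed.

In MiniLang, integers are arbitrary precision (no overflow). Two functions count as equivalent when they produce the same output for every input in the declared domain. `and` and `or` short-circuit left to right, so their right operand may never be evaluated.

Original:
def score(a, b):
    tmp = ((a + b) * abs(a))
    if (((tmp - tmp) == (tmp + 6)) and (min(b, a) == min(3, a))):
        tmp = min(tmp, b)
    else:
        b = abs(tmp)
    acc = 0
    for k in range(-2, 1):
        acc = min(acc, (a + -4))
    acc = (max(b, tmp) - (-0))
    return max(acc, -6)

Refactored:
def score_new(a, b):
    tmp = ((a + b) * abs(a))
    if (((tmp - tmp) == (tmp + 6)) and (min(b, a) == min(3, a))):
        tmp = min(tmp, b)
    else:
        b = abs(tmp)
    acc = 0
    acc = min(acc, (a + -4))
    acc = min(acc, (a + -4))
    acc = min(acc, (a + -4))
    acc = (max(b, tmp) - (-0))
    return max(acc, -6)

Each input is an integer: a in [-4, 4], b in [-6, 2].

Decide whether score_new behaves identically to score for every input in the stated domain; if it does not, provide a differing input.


Comparing the listings, the differences include: arithmetic usage differs, and loop structure differs, and statement counts differ, and local variable names differ, and constant usage differs, and min/max/abs usage differs.
Spot check at a=-1, b=-5 — score: tmp=-6, then (((tmp - tmp) == (tmp + 6)) and (min(b, a) == min(3, a))) is false, then b=6, then acc=0, then (k=-2), then acc=-5, then (k=-1), then acc=-5, then (k=0), then acc=-5, then acc=6, then returns 6. score_new: tmp=-6, then (((tmp - tmp) == (tmp + 6)) and (min(b, a) == min(3, a))) is false, then b=6, then acc=0, then acc=-5, then acc=-5, then acc=-5, then acc=6, then returns 6. Both give 6.
An exhaustive pass over the 81 declared inputs shows identical outputs.
verdict: equivalent


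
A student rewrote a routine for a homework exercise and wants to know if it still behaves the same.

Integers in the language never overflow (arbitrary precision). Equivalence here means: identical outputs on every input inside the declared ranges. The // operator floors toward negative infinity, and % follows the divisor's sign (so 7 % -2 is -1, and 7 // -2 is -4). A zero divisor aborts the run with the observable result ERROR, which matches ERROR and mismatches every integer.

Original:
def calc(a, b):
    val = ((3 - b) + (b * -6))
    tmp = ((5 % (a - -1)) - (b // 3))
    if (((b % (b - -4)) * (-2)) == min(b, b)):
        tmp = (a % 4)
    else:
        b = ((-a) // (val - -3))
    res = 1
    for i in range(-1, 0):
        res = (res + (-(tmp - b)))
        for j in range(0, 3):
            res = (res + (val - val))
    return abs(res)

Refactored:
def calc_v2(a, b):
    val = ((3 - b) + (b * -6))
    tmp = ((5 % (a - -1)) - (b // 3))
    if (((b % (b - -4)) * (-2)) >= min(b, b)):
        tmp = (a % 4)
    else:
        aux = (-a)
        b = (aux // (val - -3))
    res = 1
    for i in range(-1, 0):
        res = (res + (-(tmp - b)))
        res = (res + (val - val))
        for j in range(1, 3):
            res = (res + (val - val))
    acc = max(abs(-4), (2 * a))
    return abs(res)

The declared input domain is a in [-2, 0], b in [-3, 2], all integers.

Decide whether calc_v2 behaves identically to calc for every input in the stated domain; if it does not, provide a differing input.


Evaluate both at a=-2, b=-3.
calc: val becomes 24; next tmp becomes 1; next (((b % (b - -4)) * (-2)) == min(b, b)) evaluates to false; next b becomes 0; next res becomes 1; next at i=-1:; next res becomes 0; next at j=0:; next res becomes 0; next at j=1:; next res becomes 0; next at j=2:; next res becomes 0; next final value 0
calc_v2: val becomes 24; next tmp becomes 1; next (((b % (b - -4)) * (-2)) >= min(b, b)) evaluates to true; next tmp becomes 2; next res becomes 1; next at i=-1:; next res becomes -4; next res becomes -4; next at j=1:; next res becomes -4; next at j=2:; next res becomes -4; next acc becomes 4; next final value 4
0 and 4 differ, so these are not the same function on this domain.
verdict: not equivalent; witness: a=-2, b=-3


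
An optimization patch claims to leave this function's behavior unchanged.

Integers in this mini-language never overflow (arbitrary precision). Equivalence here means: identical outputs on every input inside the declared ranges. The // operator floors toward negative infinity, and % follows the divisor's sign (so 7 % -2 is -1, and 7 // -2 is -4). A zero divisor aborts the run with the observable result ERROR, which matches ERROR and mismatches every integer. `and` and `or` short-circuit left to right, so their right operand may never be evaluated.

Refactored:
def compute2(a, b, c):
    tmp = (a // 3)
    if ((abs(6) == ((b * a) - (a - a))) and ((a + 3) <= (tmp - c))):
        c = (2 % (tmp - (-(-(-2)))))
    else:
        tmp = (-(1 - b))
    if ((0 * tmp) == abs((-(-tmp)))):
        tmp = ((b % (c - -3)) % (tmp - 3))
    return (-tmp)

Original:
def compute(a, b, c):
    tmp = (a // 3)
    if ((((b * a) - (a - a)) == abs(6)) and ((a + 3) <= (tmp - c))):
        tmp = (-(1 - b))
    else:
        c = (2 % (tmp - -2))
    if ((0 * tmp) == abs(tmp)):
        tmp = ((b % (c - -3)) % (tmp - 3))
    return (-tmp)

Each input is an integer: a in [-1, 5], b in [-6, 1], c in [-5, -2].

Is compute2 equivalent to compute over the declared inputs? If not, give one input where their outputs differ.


At a=-1, b=-6, c=-5: compute gives 7, compute2 gives 1.
verdict: not equivalent; witness: a=-1, b=-6, c=-5


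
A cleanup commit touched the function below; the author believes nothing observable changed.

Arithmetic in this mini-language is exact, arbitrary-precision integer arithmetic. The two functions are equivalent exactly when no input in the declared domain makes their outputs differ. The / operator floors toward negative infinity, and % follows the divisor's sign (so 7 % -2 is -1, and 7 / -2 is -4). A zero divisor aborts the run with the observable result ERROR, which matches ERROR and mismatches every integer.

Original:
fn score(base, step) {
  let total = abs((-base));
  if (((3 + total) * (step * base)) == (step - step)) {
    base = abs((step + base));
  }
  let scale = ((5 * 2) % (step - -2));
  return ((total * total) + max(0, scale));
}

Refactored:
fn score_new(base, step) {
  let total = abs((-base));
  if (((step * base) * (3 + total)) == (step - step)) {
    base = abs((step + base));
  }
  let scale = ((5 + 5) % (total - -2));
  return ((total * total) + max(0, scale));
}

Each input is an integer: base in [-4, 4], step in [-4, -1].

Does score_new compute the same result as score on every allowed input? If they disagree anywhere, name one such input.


The rewrite breaks on base=-4, step=-4, where the results are 16 and 20.
score: total = 4; (((3 + total) * (step * base)) == (step - step)) -> false; scale = 0; return 16
score_new: total = 4; (((step * base) * (3 + total)) == (step - step)) -> false; scale = 4; return 20
verdict: not equivalent; witness: base=-4, step=-4


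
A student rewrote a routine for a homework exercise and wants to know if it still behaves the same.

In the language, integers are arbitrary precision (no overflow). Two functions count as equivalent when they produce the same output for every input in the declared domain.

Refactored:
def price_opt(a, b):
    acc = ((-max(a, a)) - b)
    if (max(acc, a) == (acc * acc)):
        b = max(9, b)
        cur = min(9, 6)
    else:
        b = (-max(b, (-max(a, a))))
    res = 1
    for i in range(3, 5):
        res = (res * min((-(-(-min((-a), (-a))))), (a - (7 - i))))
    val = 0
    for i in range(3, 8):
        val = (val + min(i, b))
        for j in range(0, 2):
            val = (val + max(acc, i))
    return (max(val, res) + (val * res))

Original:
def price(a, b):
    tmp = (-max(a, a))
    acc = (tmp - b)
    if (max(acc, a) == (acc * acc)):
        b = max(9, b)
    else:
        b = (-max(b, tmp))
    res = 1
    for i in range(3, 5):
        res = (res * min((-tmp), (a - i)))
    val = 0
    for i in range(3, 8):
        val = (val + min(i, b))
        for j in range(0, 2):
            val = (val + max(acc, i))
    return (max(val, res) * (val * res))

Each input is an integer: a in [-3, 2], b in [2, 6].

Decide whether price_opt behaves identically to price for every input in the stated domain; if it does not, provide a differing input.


Not equivalent: a=-3, b=2 separates them (236250 vs 3225).
price: tmp = 3; acc = 1; (max(acc, a) == (acc * acc)) -> true; b = 9; res = 1; [i=3]; res = -6; [i=4]; res = 42; val = 0; [i=3]; val = 3; [j=0]; val = 6; [j=1]; val = 9; [i=4]; val = 13; [j=0]; val = 17; [j=1]; val = 21; [i=5]; val = 26; [j=0]; val = 31; [j=1]; val = 36; [i=6]; val = 42; [j=0]; val = 48; [j=1]; val = 54; [i=7]; val = 61; [j=0]; val = 68; [j=1]; val = 75; return 236250
price_opt: acc = 1; (max(acc, a) == (acc * acc)) -> true; b = 9; cur = 6; res = 1; [i=3]; res = -7; [i=4]; res = 42; val = 0; [i=3]; val = 3; [j=0]; val = 6; [j=1]; val = 9; [i=4]; val = 13; [j=0]; val = 17; [j=1]; val = 21; [i=5]; val = 26; [j=0]; val = 31; [j=1]; val = 36; [i=6]; val = 42; [j=0]; val = 48; [j=1]; val = 54; [i=7]; val = 61; [j=0]; val = 68; [j=1]; val = 75; return 3225
verdict: not equivalent; witness: a=-3, b=2


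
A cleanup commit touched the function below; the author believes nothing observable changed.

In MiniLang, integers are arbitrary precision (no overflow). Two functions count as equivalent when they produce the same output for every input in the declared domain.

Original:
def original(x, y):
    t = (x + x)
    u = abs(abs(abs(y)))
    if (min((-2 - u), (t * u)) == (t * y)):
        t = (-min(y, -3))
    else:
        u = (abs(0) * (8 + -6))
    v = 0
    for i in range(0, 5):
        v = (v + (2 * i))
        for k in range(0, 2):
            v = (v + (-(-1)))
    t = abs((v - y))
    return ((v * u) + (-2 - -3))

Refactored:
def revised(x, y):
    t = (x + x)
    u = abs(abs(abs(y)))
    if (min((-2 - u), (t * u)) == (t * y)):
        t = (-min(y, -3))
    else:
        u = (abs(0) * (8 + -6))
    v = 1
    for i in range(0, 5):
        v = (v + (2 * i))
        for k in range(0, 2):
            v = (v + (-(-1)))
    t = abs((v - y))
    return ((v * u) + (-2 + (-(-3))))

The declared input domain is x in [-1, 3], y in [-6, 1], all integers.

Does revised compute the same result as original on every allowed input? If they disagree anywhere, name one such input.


These are not equivalent — on x=1, y=-2 the outputs split (61 vs 63).
original: t := 2 | u := 2 | (min((-2 - u), (t * u)) == (t * y)): true | t := 3 | v := 0 | iter i=0: | v := 0 | iter k=0: | v := 1 | iter k=1: | v := 2 | iter i=1: | v := 4 | iter k=0: | v := 5 | iter k=1: | v := 6 | iter i=2: | v := 10 | iter k=0: | v := 11 | iter k=1: | v := 12 | iter i=3: | v := 18 | iter k=0: | v := 19 | iter k=1: | v := 20 | iter i=4: | v := 28 | iter k=0: | v := 29 | iter k=1: | v := 30 | t := 32 | result 61
revised: t := 2 | u := 2 | (min((-2 - u), (t * u)) == (t * y)): true | t := 3 | v := 1 | iter i=0: | v := 1 | iter k=0: | v := 2 | iter k=1: | v := 3 | iter i=1: | v := 5 | iter k=0: | v := 6 | iter k=1: | v := 7 | iter i=2: | v := 11 | iter k=0: | v := 12 | iter k=1: | v := 13 | iter i=3: | v := 19 | iter k=0: | v := 20 | iter k=1: | v := 21 | iter i=4: | v := 29 | iter k=0: | v := 30 | iter k=1: | v := 31 | t := 33 | result 63
verdict: not equivalent; witness: x=1, y=-2


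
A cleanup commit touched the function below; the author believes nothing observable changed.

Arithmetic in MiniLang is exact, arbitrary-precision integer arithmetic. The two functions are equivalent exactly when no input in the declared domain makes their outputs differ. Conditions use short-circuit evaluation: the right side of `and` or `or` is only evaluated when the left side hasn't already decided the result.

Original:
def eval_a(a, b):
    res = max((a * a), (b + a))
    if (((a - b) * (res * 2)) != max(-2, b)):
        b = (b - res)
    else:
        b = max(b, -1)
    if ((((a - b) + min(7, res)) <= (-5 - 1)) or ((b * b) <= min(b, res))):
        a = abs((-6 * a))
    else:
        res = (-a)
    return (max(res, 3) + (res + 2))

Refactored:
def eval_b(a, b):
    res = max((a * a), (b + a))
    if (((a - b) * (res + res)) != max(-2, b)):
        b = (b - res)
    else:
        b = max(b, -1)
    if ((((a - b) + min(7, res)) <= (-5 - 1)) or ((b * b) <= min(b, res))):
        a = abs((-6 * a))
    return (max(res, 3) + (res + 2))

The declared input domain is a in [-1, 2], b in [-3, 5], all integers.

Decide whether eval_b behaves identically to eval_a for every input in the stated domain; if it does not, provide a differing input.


On input a=1, b=-3, eval_a returns 4 while eval_b returns 6.
verdict: not equivalent; witness: a=1, b=-3


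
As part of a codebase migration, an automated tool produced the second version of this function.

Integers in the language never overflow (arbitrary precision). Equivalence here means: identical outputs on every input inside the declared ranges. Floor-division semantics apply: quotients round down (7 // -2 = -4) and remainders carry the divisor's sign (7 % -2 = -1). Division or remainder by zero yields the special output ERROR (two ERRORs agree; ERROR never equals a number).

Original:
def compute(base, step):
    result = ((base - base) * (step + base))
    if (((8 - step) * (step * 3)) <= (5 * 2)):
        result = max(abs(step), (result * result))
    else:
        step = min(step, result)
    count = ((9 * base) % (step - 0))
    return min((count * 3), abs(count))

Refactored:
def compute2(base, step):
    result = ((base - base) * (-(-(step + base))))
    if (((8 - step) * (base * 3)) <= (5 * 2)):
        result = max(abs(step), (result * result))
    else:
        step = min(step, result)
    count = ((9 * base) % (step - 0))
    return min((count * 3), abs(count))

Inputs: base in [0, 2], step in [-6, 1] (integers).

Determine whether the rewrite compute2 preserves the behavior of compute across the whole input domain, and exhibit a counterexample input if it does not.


Consider the input base=0, step=1.
compute: result = 0; (((8 - step) * (step * 3)) <= (5 * 2)) -> false; step = 0; division by zero -> ERROR
compute2: result = 0; (((8 - step) * (base * 3)) <= (5 * 2)) -> true; result = 1; count = 0; return 0
ERROR vs 0 — the two versions disagree here.
verdict: not equivalent; witness: base=0, step=1


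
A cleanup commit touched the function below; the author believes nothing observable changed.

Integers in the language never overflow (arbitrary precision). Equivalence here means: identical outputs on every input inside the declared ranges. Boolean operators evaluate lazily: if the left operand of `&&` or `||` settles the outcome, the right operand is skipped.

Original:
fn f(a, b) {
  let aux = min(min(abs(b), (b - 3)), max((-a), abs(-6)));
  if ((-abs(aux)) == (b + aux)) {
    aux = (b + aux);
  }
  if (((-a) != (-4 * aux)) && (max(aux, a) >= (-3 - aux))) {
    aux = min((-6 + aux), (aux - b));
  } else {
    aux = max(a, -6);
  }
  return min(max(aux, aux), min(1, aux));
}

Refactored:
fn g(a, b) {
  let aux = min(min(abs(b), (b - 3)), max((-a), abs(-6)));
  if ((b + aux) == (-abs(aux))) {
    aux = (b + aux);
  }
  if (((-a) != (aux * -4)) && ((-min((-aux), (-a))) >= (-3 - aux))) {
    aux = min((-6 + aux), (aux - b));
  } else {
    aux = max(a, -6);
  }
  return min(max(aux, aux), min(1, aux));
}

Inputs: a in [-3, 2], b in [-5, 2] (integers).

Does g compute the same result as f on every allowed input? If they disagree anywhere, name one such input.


Differences: min/max/abs usage differs — yet all 48 inputs agree.
verdict: equivalent


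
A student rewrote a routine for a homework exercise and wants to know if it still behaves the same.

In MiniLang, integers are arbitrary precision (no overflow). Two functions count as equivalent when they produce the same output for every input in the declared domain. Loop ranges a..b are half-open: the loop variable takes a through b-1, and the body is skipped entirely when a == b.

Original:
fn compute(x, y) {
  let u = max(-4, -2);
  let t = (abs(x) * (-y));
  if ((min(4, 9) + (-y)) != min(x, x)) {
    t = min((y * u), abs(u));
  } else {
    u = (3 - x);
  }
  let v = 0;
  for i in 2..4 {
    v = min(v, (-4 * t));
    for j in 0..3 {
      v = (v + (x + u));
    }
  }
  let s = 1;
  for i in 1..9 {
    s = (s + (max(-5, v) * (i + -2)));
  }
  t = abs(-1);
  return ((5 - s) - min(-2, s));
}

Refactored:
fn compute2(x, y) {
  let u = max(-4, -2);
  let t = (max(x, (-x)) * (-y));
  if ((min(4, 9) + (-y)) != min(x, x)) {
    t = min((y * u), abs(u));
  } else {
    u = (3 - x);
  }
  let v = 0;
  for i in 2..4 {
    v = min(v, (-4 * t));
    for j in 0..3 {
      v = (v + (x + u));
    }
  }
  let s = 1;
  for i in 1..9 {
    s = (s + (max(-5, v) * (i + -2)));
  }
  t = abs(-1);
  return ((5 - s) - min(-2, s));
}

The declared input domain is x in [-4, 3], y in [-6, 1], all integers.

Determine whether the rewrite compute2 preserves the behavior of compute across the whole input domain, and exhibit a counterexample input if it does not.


The two versions differ — the changes include min/max/abs usage differs.
One worked example (x=-1, y=0) — compute: u=-2, then t=0, then ((min(4, 9) + (-y)) != min(x, x)) is true, then t=0, then v=0, then (i=2), then v=0, then (j=0), then v=-3, then (j=1), then v=-6, then (j=2), then v=-9, then (i=3), then v=-9, then (j=0), then v=-12, then (j=1), then v=-15, then (j=2), then v=-18, then s=1, then (i=1), then s=6, then (i=2), then s=6, then (i=3), then s=1, then (i=4), then s=-9, then (i=5), then s=-24, then (i=6), then s=-44, then (i=7), then s=-69, then (i=8), then s=-99, then t=1, then returns 203; compute2: u=-2, then t=0, then ((min(4, 9) + (-y)) != min(x, x)) is true, then t=0, then v=0, then (i=2), then v=0, then (j=0), then v=-3, then (j=1), then v=-6, then (j=2), then v=-9, then (i=3), then v=-9, then (j=0), then v=-12, then (j=1), then v=-15, then (j=2), then v=-18, then s=1, then (i=1), then s=6, then (i=2), then s=6, then (i=3), then s=1, then (i=4), then s=-9, then (i=5), then s=-24, then (i=6), then s=-44, then (i=7), then s=-69, then (i=8), then s=-99, then t=1, then returns 203; agreement on 203.
Every one of the 64 inputs gives matching results.
verdict: equivalent


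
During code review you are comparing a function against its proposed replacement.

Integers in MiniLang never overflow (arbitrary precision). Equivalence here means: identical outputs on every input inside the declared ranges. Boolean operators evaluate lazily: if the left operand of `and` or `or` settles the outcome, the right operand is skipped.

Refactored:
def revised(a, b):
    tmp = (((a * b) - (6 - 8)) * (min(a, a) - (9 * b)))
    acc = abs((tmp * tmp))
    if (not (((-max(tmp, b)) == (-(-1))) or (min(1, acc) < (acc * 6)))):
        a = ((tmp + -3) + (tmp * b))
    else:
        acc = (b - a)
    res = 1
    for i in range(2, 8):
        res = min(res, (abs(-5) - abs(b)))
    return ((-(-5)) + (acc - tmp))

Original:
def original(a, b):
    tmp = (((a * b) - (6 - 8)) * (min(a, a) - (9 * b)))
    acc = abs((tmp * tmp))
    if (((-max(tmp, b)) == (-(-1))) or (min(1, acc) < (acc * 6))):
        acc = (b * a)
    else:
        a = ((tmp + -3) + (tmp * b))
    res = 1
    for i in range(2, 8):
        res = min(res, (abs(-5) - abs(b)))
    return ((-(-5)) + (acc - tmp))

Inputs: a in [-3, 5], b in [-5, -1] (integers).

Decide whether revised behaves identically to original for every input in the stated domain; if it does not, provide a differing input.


Consider the input a=-3, b=-5.
original: tmp becomes 714; next acc becomes 509796; next (((-max(tmp, b)) == (-(-1))) or (min(1, acc) < (acc * 6))) evaluates to true; next acc becomes 15; next res becomes 1; next at i=2:; next res becomes 0; next at i=3:; next res becomes 0; next at i=4:; next res becomes 0; next at i=5:; next res becomes 0; next at i=6:; next res becomes 0; next at i=7:; next res becomes 0; next final value -694
revised: tmp becomes 714; next acc becomes 509796; next (not (((-max(tmp, b)) == (-(-1))) or (min(1, acc) < (acc * 6)))) evaluates to false; next acc becomes -2; next res becomes 1; next at i=2:; next res becomes 0; next at i=3:; next res becomes 0; next at i=4:; next res becomes 0; next at i=5:; next res becomes 0; next at i=6:; next res becomes 0; next at i=7:; next res becomes 0; next final value -711
-694 and -711 differ, so these are not the same function on this domain.
verdict: not equivalent; witness: a=-3, b=-5


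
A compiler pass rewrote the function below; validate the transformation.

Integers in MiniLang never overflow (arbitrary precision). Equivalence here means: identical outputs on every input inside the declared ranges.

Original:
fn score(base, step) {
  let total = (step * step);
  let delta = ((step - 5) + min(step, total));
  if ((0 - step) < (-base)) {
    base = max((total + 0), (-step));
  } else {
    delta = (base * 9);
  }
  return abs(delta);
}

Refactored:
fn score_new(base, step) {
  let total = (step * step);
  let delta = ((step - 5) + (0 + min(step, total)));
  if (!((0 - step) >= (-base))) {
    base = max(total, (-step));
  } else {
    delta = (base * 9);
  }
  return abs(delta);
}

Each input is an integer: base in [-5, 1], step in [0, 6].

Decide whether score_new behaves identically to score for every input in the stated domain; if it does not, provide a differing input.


Although boolean connective usage differs; also comparison usage differs, 49/49 inputs agree.
verdict: equivalent


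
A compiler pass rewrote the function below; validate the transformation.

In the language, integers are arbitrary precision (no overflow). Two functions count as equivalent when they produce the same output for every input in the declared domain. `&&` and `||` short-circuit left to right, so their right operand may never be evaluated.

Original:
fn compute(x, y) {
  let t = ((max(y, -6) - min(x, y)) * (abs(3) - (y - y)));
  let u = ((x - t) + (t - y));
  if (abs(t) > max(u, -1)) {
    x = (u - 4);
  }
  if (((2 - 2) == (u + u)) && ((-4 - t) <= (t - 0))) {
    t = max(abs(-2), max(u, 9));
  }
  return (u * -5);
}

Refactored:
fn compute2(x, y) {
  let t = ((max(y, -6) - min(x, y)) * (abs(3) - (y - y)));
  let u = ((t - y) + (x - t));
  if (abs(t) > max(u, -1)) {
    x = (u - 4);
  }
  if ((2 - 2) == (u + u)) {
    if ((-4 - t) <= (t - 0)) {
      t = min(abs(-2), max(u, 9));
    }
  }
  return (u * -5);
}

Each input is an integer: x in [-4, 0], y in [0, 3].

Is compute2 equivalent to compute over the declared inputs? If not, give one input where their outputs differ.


Although `max(abs(-2), max(u, 9))` became `min(abs(-2), max(u, 9))`, no input in the stated domain can expose it.
As a probe, take x=-2, y=3: compute runs t = 15; u = -5; (abs(t) > max(u, -1)) -> true; x = -9; (((2 - 2) == (u + u)) && ((-4 - t) <= (t - 0))) -> false; return 25; compute2 runs t = 15; u = -5; (abs(t) > max(u, -1)) -> true; x = -9; ((2 - 2) == (u + u)) -> false; return 25; both end at 25.
Sweeping the whole domain (20 inputs) finds no disagreement.
verdict: equivalent


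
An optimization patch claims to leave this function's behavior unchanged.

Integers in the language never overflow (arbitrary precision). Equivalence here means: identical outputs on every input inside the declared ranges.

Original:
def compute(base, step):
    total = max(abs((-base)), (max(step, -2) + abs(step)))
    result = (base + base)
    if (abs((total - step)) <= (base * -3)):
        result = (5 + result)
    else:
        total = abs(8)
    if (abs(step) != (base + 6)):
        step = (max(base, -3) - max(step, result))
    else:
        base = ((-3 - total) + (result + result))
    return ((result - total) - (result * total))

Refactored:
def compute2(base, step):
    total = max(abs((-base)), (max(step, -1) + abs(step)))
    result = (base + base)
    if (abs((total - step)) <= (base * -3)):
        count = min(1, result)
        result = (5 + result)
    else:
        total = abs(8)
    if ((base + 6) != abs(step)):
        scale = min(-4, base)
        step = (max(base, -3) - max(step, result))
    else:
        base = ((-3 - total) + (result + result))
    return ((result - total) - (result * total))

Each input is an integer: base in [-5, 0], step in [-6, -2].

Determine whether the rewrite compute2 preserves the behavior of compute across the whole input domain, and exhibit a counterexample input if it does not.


Input base=-4, step=-6: 5 from compute versus 7 from compute2.
verdict: not equivalent; witness: base=-4, step=-6


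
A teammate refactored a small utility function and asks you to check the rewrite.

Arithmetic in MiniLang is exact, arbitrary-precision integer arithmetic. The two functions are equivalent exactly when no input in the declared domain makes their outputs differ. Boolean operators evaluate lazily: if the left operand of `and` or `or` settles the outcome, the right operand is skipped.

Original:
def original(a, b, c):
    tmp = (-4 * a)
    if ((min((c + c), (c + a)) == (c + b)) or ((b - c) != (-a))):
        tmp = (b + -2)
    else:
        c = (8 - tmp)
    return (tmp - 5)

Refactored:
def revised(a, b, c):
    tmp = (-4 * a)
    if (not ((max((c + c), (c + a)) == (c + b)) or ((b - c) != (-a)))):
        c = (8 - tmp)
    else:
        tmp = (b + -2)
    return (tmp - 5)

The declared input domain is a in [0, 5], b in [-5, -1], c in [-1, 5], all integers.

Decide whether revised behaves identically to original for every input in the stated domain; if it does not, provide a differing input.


Run the pair on a=0, b=-1, c=-1.
original: tmp = 0; ((min((c + c), (c + a)) == (c + b)) or ((b - c) != (-a))) -> true; tmp = -3; return -8
revised: tmp = 0; (not ((max((c + c), (c + a)) == (c + b)) or ((b - c) != (-a)))) -> true; c = 8; return -5
-8 and -5 differ, so these are not the same function on this domain.
verdict: not equivalent; witness: a=0, b=-1, c=-1


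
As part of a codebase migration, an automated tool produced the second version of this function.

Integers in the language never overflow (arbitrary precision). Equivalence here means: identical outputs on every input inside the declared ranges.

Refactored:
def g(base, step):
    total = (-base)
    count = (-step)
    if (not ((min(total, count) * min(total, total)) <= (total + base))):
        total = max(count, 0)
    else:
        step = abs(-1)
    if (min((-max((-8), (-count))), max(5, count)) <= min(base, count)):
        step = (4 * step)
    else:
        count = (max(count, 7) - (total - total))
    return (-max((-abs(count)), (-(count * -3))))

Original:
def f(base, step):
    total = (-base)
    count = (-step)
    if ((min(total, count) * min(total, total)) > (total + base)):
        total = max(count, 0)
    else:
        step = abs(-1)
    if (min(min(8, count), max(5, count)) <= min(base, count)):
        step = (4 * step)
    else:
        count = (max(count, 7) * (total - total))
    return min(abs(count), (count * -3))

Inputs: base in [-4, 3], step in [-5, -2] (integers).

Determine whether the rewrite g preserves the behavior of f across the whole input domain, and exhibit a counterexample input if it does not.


Consider the input base=-4, step=-5.
f: total := 4 | count := 5 | ((min(total, count) * min(total, total)) > (total + base)): true | total := 5 | (min(min(8, count), max(5, count)) <= min(base, count)): false | count := 0 | result 0
g: total := 4 | count := 5 | (not ((min(total, count) * min(total, total)) <= (total + base))): true | total := 5 | (min((-max((-8), (-count))), max(5, count)) <= min(base, count)): false | count := 7 | result -21
0 vs -21 — the two versions disagree here.
verdict: not equivalent; witness: base=-4, step=-5


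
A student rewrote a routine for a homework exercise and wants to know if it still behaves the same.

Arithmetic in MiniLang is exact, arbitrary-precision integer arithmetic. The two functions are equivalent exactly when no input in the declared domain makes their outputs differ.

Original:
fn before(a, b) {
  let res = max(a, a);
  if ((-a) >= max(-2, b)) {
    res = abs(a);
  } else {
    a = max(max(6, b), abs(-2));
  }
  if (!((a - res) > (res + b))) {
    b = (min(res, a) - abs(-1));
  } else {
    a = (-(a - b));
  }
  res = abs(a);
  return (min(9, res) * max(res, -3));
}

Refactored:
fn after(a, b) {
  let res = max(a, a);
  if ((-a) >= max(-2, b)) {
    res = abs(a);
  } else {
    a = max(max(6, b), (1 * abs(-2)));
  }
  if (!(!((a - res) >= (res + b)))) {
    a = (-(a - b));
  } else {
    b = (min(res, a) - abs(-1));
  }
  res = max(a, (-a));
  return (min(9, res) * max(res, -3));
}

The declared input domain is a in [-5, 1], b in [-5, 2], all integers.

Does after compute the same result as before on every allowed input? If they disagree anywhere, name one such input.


Consider the input a=-1, b=-3.
before: res = -1; ((-a) >= max(-2, b)) -> true; res = 1; (!((a - res) > (res + b))) -> true; b = -2; res = 1; return 1
after: res = -1; ((-a) >= max(-2, b)) -> true; res = 1; (!(!((a - res) >= (res + b)))) -> true; a = -2; res = 2; return 4
1 vs 4 — the two versions disagree here.
verdict: not equivalent; witness: a=-1, b=-3


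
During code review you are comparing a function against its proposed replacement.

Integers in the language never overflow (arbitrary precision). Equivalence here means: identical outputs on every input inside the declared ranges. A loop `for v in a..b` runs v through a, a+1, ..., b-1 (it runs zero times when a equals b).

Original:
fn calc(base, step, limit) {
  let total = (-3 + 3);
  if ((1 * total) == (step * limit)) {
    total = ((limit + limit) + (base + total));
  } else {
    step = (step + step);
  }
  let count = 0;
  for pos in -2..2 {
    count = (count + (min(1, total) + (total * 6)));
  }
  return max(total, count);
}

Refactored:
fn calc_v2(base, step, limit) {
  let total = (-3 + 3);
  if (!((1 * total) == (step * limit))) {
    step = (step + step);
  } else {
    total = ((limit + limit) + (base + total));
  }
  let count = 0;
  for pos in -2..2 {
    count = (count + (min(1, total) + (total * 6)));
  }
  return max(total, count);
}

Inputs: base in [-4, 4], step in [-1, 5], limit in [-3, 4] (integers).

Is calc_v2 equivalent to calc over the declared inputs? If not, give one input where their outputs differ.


The two versions differ — the changes include boolean connective usage differs.
One worked example (base=0, step=3, limit=0) — calc: total = 0; ((1 * total) == (step * limit)) -> true; total = 0; count = 0; [pos=-2]; count = 0; [pos=-1]; count = 0; [pos=0]; count = 0; [pos=1]; count = 0; return 0; calc_v2: total = 0; (!((1 * total) == (step * limit))) -> false; total = 0; count = 0; [pos=-2]; count = 0; [pos=-1]; count = 0; [pos=0]; count = 0; [pos=1]; count = 0; return 0; agreement on 0.
Across all 504 domain points the two functions coincide.
verdict: equivalent


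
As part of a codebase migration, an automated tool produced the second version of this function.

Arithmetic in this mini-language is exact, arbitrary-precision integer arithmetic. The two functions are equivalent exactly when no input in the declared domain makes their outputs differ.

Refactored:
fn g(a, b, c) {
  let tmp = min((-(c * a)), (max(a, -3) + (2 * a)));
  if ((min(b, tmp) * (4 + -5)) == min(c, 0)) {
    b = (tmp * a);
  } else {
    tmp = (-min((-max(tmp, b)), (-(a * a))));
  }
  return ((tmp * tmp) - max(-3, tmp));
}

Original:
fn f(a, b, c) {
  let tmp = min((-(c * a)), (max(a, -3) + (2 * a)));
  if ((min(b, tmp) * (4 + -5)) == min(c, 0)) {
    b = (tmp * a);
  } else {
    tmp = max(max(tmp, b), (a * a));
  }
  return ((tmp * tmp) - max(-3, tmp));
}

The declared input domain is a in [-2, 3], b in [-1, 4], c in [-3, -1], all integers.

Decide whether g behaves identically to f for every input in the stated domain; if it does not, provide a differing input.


Changes here: min/max/abs usage differs; the full 108-point sweep finds no disagreement.
verdict: equivalent


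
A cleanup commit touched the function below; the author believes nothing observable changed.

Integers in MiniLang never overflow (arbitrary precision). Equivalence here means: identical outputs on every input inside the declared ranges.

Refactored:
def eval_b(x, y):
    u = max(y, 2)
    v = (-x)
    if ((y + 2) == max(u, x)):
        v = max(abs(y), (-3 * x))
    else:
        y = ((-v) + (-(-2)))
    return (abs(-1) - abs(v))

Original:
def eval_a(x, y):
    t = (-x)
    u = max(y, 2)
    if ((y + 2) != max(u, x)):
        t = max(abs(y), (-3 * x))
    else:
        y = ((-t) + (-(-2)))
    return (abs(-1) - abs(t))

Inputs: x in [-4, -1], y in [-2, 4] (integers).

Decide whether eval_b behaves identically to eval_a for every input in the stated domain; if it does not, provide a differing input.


Not equivalent: x=-4, y=-2 separates them (-11 vs -3).
eval_a: t=4, then u=2, then ((y + 2) != max(u, x)) is true, then t=12, then returns -11
eval_b: u=2, then v=4, then ((y + 2) == max(u, x)) is false, then y=-2, then returns -3
verdict: not equivalent; witness: x=-4, y=-2


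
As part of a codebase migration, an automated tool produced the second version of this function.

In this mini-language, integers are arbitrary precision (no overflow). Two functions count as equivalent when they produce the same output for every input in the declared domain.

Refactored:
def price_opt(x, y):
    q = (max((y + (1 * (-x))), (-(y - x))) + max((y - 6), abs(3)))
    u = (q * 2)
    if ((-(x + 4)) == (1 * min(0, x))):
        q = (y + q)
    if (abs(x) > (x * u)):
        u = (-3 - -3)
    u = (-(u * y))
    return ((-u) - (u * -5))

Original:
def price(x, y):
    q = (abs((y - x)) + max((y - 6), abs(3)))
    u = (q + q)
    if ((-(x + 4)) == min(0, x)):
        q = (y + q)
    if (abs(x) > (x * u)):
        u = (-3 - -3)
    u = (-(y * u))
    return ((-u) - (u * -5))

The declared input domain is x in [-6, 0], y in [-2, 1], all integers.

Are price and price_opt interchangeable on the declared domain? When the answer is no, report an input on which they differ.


Changes here: min/max/abs usage differs, constant usage differs, arithmetic usage differs; the full 28-point sweep finds no disagreement.
verdict: equivalent


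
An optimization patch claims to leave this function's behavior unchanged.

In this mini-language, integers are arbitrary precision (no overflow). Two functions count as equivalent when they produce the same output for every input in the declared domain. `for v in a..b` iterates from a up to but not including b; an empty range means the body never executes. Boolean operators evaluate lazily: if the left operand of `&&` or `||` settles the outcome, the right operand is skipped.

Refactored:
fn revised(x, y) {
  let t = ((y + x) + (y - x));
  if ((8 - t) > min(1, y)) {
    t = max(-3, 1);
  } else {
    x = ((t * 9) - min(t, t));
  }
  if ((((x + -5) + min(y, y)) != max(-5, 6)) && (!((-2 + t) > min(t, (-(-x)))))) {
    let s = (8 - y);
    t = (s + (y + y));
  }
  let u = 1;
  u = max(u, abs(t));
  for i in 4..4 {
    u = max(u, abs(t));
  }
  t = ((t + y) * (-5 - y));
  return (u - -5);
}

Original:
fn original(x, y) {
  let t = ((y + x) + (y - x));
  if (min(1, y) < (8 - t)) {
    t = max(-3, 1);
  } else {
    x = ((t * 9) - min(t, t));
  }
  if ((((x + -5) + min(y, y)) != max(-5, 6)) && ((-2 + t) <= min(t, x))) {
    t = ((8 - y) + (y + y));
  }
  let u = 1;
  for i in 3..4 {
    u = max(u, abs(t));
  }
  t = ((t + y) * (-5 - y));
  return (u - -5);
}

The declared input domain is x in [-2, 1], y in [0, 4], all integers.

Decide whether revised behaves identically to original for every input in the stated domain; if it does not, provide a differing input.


Equivalent — the differences include statement counts differ; and boolean connective usage differs; and loop structure differs; and min/max/abs usage differs; and comparison usage differs; and local variable names differ, yet no declared input distinguishes the two.
One worked example (x=0, y=0) — original: t = 0; (min(1, y) < (8 - t)) -> true; t = 1; ((((x + -5) + min(y, y)) != max(-5, 6)) && ((-2 + t) <= min(t, x))) -> true; t = 8; u = 1; [i=3]; u = 8; t = -40; return 13; revised: t = 0; ((8 - t) > min(1, y)) -> true; t = 1; ((((x + -5) + min(y, y)) != max(-5, 6)) && (!((-2 + t) > min(t, (-(-x)))))) -> true; s = 8; t = 8; u = 1; u = 8; the i loop: no iterations; t = -40; return 13; agreement on 13.
Sweeping the whole domain (20 inputs) finds no disagreement.
verdict: equivalent


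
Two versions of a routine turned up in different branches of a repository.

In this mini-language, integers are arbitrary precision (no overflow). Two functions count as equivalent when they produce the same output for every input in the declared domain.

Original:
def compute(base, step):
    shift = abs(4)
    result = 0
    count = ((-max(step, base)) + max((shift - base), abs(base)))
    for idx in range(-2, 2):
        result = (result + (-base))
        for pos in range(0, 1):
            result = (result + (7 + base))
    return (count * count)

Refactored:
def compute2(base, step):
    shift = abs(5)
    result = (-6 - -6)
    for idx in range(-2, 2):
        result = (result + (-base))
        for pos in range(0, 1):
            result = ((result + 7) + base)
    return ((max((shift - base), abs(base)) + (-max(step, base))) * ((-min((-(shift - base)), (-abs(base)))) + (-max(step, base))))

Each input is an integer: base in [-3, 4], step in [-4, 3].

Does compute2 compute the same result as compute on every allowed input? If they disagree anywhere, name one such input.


Take base=-3, step=-4.
compute: shift := 4 | result := 0 | count := 10 | iter idx=-2: | result := 3 | iter pos=0: | result := 7 | iter idx=-1: | result := 10 | iter pos=0: | result := 14 | iter idx=0: | result := 17 | iter pos=0: | result := 21 | iter idx=1: | result := 24 | iter pos=0: | result := 28 | result 100
compute2: shift := 5 | result := 0 | iter idx=-2: | result := 3 | iter pos=0: | result := 7 | iter idx=-1: | result := 10 | iter pos=0: | result := 14 | iter idx=0: | result := 17 | iter pos=0: | result := 21 | iter idx=1: | result := 24 | iter pos=0: | result := 28 | result 121
100 vs 121 — the two versions disagree here.
verdict: not equivalent; witness: base=-3, step=-4
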